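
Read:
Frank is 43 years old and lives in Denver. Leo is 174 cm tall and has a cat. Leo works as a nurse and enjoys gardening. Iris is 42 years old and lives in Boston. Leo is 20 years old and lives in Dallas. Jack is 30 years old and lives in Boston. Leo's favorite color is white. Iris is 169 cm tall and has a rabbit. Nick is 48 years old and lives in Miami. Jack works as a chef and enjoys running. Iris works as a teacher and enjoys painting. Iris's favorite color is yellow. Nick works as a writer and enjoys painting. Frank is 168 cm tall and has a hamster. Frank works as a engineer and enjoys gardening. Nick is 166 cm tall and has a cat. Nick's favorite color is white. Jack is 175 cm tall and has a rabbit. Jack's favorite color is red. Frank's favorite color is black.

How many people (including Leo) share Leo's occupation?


Leo is a nurse. Count = 1

1


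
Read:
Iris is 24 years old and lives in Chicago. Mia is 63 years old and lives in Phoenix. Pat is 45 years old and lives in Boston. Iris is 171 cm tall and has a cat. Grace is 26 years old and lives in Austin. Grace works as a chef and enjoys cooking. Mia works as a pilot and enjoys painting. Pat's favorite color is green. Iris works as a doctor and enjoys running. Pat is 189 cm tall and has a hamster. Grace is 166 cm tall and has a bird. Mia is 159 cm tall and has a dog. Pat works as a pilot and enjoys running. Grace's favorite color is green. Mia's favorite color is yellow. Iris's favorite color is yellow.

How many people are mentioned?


People: Grace, Mia, Iris, Pat. Count = 4

4


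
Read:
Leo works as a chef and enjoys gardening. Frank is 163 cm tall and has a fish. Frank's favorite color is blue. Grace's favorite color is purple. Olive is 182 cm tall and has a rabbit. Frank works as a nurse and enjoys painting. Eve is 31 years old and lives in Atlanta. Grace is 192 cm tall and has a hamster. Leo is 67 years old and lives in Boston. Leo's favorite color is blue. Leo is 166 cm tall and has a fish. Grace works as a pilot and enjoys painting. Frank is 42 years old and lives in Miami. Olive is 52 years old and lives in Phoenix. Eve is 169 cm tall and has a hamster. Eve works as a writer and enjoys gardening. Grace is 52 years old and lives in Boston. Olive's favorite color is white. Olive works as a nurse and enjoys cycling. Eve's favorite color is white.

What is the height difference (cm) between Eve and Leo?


|169 - 166| = 3

3


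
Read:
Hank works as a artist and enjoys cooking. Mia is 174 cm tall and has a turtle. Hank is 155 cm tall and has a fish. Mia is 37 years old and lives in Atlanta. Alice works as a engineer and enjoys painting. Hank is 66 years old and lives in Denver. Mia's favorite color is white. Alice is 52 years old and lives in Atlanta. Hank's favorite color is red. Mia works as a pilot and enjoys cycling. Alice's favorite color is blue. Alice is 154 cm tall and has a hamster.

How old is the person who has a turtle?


Person with turtle is Mia, age 37

37


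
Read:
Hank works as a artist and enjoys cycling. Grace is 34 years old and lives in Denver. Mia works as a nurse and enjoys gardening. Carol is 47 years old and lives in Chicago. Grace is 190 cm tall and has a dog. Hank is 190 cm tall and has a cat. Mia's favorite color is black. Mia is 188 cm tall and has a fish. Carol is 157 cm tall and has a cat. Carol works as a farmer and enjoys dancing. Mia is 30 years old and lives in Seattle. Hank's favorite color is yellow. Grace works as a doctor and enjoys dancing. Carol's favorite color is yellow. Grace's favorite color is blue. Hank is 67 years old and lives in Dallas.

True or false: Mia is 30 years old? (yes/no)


Mia is actually 30. yes

yes


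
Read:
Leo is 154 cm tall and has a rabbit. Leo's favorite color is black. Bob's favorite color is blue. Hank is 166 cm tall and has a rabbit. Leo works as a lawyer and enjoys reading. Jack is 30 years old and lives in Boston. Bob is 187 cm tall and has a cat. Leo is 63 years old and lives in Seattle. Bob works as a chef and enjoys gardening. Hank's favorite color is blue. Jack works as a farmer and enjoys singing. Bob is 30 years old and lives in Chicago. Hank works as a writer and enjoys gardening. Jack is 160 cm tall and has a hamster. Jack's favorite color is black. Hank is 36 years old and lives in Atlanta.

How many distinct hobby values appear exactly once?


Unique hobby values: 2

2


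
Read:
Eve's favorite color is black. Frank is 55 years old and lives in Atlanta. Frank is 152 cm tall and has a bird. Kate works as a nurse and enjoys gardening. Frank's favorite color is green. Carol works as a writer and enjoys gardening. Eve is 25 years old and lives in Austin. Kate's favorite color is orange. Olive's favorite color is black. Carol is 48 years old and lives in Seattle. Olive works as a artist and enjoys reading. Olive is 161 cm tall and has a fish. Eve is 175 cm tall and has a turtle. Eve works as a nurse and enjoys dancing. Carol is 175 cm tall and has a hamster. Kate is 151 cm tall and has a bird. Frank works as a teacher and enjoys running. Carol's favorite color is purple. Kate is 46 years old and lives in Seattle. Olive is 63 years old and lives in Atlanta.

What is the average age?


Sum=237, n=5, avg=47.4

47.4


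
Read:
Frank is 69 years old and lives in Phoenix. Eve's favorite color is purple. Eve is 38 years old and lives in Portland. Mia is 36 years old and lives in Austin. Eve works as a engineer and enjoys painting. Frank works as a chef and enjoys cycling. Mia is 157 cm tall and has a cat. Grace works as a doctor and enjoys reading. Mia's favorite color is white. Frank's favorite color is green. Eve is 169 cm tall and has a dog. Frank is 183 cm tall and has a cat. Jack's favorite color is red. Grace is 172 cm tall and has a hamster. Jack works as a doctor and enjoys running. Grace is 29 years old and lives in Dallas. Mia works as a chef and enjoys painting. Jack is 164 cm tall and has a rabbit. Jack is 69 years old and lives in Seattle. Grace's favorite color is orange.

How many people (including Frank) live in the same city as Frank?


Frank lives in Phoenix. Count = 1

1


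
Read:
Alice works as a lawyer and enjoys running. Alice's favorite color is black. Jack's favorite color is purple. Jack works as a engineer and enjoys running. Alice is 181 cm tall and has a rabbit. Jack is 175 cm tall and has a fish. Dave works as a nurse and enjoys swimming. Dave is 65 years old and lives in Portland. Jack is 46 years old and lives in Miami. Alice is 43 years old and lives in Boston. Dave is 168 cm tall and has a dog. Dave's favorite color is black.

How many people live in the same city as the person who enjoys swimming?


Person with hobby swimming is Dave, city Portland. Count = 1

1


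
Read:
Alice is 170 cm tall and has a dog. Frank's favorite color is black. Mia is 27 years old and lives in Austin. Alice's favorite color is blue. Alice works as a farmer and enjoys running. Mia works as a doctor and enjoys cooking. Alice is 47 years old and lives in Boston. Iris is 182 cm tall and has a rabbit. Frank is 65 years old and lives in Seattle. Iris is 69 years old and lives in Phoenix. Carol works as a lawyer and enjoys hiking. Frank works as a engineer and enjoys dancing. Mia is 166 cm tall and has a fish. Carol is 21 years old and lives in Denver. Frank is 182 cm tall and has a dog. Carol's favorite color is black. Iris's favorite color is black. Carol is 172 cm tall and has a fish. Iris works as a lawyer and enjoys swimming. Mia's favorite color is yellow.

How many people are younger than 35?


Filter: 2

2


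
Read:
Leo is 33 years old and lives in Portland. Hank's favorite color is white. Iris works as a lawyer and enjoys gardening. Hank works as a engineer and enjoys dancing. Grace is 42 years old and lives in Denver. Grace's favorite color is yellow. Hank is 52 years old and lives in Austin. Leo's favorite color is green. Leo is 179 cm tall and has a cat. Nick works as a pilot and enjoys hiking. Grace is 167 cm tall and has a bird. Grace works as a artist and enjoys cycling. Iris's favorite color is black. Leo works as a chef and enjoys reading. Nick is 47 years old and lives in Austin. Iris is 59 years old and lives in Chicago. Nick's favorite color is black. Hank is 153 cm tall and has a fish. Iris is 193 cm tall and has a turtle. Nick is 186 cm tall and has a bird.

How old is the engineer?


The engineer is Hank, age 52

52


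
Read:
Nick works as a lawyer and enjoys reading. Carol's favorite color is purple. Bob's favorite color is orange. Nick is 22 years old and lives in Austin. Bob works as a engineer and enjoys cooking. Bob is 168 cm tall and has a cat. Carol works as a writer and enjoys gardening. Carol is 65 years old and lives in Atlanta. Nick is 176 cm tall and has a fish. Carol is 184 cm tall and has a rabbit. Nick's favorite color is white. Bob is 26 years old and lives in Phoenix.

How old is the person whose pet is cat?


Person with pet=cat is Bob, age 26

26


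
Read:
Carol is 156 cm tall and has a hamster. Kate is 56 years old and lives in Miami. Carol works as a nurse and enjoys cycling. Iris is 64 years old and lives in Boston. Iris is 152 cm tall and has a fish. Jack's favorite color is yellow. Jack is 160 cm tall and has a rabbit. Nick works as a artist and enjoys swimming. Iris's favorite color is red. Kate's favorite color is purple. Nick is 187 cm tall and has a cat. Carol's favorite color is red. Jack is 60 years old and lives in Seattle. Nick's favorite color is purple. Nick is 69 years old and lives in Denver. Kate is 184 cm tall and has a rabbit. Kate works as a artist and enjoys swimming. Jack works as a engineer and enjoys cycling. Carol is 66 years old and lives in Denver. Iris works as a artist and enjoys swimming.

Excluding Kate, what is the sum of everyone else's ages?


Sum (excluding Kate): 259

259


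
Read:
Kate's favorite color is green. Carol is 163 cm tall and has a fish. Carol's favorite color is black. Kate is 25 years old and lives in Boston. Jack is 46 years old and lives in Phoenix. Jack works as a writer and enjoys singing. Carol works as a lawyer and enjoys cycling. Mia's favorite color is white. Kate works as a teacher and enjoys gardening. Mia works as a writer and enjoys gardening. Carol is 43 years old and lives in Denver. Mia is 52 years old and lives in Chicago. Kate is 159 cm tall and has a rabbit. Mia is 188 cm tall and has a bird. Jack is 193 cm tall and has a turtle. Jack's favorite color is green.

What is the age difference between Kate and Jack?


|25 - 46| = 21

21


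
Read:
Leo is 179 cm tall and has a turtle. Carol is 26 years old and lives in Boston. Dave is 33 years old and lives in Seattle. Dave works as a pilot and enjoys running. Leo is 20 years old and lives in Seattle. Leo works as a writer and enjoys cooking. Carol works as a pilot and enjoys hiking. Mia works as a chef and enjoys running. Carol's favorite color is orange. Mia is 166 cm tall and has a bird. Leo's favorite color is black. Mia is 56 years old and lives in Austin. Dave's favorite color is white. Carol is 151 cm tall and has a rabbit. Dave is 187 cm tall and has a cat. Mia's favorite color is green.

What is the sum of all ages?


33+26+20+56 = 135

135


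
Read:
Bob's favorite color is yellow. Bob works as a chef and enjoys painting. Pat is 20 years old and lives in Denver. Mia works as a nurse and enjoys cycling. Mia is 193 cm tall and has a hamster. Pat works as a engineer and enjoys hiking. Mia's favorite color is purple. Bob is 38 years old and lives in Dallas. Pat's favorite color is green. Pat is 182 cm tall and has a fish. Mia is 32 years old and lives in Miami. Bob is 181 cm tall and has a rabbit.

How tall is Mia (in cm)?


Mia is 193 cm tall

193


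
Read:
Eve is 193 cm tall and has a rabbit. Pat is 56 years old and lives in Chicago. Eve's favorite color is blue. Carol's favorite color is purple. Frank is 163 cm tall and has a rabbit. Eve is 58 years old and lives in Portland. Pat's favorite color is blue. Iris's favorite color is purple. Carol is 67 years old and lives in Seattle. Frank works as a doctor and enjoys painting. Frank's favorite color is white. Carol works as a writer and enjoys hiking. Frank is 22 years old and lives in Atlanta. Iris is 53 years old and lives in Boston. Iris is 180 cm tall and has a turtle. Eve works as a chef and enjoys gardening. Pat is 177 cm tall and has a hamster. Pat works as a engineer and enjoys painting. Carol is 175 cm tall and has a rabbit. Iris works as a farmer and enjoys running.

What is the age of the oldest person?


Oldest: Carol at 67

67


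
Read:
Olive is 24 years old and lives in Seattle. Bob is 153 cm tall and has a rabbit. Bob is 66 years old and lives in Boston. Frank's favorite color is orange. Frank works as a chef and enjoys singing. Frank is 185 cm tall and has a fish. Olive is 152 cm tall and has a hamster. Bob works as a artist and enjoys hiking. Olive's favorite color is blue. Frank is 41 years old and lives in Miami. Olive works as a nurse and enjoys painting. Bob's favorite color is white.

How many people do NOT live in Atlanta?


Not in Atlanta: 3

3


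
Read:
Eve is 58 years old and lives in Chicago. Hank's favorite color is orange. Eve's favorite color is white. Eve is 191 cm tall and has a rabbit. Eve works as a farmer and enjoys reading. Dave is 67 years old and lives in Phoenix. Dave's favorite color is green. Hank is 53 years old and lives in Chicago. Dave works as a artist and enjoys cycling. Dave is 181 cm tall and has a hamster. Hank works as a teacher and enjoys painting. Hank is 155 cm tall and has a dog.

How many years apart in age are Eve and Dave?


58 vs 67, diff = 9

9


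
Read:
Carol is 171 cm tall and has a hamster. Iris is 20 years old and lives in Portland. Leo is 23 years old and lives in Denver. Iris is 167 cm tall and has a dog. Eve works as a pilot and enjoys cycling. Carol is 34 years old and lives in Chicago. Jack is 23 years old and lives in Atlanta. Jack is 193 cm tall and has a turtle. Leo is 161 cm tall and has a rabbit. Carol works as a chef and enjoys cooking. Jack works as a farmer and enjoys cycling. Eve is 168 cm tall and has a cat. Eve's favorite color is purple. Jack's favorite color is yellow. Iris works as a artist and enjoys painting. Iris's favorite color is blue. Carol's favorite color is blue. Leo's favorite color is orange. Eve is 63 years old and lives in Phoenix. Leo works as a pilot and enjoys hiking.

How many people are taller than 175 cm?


Taller than 175: 1

1


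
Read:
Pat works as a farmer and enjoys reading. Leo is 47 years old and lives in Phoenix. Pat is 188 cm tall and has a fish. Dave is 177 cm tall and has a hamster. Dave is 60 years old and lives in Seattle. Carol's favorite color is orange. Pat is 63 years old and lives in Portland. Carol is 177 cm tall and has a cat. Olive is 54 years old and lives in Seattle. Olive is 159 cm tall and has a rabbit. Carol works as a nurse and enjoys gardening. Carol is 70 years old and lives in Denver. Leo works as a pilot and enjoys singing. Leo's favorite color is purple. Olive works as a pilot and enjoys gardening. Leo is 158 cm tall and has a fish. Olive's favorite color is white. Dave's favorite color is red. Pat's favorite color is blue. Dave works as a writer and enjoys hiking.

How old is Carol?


Carol is 70 years old

70


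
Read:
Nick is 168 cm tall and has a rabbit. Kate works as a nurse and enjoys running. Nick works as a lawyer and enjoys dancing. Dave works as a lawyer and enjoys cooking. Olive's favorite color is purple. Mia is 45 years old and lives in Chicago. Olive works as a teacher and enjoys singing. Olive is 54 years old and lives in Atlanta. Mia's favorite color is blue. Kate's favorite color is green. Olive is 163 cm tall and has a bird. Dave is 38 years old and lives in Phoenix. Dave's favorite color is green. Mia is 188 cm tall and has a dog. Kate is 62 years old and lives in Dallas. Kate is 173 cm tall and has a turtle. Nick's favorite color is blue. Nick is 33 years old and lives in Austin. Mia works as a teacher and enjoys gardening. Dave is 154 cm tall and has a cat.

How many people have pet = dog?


Count: 1

1


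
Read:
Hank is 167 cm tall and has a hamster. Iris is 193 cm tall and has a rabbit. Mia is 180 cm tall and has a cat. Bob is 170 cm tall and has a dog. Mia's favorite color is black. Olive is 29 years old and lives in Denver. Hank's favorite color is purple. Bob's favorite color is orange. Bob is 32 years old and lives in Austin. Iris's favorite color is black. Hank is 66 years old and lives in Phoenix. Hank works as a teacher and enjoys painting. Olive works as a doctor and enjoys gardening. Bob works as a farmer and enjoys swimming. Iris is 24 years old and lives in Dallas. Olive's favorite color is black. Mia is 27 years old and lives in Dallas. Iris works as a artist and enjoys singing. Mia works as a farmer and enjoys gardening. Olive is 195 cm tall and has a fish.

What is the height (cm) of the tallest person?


Tallest: Olive at 195 cm

195


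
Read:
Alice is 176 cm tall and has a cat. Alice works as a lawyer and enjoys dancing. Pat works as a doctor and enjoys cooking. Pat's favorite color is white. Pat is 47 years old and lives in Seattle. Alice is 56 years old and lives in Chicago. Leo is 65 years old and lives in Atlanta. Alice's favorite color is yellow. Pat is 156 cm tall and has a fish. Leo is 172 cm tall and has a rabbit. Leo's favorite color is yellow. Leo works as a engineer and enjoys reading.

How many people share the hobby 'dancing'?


Count: 1

1


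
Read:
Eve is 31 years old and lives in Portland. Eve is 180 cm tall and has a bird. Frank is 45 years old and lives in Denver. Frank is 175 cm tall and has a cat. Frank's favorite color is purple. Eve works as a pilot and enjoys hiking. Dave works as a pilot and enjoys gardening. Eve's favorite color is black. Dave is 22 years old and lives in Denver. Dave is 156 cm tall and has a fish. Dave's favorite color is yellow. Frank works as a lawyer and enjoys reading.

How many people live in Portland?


Count in Portland: 1

1


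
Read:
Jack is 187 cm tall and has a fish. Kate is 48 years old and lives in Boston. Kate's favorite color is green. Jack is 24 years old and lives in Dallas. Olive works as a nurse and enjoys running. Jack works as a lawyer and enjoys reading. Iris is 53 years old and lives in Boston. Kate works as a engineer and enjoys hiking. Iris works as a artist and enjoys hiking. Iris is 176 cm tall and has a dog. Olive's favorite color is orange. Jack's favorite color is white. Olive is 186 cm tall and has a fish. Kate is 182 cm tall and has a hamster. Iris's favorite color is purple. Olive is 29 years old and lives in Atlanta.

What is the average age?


Sum=154, n=4, avg=38.5

38.5


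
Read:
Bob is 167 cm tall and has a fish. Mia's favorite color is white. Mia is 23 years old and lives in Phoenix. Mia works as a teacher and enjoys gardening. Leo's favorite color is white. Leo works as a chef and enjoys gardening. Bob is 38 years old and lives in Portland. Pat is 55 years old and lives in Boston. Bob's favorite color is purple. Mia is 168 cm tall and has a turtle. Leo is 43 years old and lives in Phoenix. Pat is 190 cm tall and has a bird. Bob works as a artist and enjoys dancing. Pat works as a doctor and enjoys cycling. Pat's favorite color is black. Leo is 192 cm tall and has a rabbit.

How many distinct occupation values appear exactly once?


Unique occupation values: 4

4


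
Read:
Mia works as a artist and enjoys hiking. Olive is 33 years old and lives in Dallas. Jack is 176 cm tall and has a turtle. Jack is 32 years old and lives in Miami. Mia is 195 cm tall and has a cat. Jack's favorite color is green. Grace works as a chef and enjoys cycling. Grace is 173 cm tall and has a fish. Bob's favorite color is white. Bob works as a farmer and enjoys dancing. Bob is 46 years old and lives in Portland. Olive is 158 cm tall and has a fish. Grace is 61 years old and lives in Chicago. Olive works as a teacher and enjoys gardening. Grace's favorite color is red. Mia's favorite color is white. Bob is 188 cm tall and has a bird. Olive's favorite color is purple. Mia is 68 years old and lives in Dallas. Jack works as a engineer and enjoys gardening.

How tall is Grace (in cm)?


Grace is 173 cm tall

173


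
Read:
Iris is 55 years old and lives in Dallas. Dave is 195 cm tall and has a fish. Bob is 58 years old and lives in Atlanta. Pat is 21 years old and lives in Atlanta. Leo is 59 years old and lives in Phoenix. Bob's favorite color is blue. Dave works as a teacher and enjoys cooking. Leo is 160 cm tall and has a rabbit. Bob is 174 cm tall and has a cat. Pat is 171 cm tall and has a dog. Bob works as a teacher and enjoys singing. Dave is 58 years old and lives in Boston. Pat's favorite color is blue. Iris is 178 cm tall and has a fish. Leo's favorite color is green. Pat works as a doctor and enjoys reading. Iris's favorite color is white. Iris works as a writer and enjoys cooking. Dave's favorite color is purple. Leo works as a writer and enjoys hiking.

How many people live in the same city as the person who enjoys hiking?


Person with hobby hiking is Leo, city Phoenix. Count = 1

1


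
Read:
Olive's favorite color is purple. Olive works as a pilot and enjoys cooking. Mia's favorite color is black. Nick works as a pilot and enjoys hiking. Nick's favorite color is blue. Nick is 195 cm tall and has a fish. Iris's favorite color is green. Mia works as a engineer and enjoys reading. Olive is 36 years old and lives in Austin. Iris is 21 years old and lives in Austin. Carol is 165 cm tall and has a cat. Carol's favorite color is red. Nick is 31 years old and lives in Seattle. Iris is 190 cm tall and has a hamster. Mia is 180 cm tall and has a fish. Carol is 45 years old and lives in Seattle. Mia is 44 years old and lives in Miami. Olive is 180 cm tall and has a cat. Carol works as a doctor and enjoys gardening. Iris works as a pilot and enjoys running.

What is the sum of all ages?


45+44+36+31+21 = 177

177


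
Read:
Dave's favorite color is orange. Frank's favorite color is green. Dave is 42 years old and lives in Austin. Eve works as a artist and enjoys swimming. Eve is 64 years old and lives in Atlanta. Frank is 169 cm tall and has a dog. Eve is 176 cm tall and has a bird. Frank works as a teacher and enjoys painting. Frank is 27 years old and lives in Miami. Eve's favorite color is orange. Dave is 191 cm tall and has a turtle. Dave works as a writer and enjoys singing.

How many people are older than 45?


Filter: 1

1


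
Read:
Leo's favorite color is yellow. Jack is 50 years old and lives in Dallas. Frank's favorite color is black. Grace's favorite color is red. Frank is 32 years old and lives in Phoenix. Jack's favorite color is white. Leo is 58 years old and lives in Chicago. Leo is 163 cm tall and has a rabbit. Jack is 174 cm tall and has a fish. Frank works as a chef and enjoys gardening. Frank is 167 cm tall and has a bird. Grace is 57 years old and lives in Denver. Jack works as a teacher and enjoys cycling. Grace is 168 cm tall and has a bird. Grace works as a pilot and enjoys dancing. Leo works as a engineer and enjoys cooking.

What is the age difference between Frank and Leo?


|32 - 58| = 26

26


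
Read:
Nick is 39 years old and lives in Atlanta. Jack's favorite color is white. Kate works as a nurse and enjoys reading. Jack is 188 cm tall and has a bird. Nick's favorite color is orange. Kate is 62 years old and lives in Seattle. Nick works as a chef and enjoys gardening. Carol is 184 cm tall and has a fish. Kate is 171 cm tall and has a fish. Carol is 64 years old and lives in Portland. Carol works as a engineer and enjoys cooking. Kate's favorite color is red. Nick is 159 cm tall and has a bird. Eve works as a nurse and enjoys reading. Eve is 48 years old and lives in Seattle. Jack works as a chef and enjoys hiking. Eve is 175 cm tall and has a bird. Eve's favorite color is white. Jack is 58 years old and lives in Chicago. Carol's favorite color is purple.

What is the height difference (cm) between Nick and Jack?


|159 - 188| = 29

29


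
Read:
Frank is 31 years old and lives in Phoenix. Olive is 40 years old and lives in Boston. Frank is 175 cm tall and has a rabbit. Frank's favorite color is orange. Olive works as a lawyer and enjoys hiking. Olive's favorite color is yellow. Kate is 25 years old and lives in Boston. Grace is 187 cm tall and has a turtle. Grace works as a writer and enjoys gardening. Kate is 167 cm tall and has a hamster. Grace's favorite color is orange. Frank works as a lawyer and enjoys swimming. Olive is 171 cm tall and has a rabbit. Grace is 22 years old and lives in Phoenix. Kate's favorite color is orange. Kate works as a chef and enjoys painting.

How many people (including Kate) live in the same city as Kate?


Kate lives in Boston. Count = 2

2


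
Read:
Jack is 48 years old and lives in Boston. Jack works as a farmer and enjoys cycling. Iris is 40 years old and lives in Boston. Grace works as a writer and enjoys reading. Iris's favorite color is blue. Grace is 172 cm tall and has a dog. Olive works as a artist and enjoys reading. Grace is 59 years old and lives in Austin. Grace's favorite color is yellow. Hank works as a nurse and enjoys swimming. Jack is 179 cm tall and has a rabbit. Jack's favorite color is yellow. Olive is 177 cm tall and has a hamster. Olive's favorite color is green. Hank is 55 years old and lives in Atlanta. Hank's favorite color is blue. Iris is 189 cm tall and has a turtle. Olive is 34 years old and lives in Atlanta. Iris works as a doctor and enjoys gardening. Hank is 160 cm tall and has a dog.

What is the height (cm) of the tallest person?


Tallest: Iris at 189 cm

189


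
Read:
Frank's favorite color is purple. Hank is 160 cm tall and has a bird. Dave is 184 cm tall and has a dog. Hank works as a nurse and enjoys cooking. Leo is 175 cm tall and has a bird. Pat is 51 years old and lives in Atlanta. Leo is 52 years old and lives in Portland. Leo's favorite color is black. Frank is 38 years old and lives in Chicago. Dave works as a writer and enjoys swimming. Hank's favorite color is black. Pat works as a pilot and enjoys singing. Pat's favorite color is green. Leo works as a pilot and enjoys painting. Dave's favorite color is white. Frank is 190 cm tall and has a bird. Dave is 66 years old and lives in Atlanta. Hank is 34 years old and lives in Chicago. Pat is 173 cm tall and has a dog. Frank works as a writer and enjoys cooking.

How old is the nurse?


The nurse is Hank, age 34

34


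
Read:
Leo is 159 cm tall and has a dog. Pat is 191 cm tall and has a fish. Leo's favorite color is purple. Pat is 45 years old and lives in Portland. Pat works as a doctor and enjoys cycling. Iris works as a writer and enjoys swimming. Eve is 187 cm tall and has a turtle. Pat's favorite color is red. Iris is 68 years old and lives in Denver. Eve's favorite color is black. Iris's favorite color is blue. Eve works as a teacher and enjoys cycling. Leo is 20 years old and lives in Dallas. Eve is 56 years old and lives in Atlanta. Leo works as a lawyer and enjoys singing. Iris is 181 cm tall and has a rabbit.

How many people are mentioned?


People: Iris, Eve, Leo, Pat. Count = 4

4


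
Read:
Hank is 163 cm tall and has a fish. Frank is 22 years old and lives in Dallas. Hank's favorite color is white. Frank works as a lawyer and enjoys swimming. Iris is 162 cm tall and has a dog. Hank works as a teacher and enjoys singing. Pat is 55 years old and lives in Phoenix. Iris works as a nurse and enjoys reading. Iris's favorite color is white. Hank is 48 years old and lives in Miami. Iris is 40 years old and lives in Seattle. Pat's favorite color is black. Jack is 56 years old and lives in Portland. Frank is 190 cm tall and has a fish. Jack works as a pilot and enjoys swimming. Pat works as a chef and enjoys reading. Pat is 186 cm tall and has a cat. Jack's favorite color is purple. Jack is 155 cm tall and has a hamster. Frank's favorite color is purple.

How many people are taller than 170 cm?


Taller than 170: 2

2


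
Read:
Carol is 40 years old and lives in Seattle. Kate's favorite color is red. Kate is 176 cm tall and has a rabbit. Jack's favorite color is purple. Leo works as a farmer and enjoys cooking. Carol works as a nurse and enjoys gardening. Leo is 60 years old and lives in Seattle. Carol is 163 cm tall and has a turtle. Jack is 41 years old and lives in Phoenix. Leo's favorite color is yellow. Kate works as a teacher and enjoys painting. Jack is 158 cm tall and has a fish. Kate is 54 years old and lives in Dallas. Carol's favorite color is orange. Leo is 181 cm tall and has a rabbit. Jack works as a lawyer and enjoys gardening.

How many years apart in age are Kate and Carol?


54 vs 40, diff = 14

14


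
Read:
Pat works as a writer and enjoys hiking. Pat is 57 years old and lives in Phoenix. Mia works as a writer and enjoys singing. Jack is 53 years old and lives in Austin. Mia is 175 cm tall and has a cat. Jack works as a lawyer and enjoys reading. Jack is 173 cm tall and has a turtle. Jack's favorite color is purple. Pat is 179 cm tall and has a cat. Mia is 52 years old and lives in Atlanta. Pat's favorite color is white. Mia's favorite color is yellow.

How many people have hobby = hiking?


Count: 1

1


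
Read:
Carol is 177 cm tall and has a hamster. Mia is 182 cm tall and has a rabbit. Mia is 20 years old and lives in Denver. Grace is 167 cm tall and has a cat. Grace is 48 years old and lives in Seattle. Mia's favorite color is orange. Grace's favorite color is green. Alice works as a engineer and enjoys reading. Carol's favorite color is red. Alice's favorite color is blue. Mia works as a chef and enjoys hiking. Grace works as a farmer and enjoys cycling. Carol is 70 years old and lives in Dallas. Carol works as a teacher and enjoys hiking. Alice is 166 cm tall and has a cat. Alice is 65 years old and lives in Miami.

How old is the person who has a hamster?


Person with hamster is Carol, age 70

70


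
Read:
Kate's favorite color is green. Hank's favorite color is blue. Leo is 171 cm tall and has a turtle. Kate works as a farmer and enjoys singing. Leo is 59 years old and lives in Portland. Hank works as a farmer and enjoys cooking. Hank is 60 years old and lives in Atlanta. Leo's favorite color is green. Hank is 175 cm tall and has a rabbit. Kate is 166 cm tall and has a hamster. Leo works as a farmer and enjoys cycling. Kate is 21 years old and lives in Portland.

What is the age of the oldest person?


Oldest: Hank at 60

60


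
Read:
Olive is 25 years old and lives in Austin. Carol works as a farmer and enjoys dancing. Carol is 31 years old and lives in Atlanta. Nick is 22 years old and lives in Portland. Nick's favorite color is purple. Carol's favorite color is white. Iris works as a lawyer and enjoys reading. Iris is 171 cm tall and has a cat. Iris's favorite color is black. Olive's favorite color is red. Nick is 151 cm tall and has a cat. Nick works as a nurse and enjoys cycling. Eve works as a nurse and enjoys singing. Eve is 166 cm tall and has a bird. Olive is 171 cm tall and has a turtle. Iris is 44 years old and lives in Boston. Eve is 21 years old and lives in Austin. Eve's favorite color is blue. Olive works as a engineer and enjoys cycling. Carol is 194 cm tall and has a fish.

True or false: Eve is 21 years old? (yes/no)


Eve is actually 21. yes

yes


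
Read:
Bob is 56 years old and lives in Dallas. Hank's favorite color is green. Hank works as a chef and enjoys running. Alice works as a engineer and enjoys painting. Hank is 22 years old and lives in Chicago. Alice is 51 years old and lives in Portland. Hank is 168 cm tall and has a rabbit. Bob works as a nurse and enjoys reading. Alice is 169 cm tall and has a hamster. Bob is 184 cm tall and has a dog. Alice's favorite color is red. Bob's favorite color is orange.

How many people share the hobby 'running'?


Count: 1

1


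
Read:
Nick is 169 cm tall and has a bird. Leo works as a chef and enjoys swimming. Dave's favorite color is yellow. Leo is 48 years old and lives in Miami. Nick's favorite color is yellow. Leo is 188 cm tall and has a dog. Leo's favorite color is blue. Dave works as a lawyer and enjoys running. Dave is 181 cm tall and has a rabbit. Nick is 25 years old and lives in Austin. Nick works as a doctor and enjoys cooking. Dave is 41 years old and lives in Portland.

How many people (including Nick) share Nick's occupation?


Nick is a doctor. Count = 1

1


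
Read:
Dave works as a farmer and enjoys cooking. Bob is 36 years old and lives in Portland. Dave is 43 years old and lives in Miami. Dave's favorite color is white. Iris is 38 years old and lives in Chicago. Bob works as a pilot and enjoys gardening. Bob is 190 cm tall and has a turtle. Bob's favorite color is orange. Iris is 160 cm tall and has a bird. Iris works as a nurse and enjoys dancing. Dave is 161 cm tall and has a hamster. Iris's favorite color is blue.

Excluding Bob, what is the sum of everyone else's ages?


Sum (excluding Bob): 81

81


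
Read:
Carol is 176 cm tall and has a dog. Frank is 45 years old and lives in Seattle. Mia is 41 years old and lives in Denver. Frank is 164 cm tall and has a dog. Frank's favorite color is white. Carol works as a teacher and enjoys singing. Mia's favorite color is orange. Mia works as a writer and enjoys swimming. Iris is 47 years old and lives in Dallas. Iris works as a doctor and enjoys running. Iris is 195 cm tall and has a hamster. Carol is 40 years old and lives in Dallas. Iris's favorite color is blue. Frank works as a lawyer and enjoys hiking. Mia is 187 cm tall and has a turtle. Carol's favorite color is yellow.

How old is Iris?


Iris is 47 years old

47


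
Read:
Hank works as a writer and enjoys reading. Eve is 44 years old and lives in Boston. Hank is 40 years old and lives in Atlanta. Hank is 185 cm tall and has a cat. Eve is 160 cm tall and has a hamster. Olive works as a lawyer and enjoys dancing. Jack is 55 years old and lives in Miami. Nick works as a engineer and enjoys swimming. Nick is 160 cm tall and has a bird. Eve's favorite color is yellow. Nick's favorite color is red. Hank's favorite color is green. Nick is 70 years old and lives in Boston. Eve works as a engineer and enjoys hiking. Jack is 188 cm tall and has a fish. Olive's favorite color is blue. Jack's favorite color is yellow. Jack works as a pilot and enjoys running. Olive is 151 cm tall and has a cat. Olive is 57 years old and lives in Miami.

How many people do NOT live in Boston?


Not in Boston: 3

3


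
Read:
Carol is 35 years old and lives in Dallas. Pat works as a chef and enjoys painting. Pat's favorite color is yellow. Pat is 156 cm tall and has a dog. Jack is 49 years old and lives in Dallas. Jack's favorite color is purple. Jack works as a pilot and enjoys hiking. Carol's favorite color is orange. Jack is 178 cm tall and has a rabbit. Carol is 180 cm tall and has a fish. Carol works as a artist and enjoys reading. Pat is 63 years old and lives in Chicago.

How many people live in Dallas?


Count in Dallas: 2

2


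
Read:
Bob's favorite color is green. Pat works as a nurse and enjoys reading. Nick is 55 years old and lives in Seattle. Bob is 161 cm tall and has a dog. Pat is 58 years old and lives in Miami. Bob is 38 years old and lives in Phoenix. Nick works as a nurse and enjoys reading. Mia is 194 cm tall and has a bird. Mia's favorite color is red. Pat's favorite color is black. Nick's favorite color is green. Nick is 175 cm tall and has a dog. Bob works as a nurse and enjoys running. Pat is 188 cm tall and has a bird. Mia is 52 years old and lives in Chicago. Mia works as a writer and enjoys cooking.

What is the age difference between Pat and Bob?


|58 - 38| = 20

20


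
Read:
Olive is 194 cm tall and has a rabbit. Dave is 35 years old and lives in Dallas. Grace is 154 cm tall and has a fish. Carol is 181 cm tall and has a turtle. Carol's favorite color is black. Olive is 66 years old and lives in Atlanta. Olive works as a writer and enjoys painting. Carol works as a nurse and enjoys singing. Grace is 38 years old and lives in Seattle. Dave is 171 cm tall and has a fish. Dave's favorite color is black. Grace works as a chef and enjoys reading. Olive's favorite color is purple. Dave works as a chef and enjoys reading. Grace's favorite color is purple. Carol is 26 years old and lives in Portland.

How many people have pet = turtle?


Count: 1

1


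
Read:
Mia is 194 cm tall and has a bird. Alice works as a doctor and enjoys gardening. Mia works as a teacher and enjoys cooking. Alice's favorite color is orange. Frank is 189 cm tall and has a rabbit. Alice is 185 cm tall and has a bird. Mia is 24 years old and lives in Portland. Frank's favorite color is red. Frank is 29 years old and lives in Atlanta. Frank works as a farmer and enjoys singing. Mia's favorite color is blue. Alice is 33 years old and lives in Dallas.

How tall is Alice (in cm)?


Alice is 185 cm tall

185


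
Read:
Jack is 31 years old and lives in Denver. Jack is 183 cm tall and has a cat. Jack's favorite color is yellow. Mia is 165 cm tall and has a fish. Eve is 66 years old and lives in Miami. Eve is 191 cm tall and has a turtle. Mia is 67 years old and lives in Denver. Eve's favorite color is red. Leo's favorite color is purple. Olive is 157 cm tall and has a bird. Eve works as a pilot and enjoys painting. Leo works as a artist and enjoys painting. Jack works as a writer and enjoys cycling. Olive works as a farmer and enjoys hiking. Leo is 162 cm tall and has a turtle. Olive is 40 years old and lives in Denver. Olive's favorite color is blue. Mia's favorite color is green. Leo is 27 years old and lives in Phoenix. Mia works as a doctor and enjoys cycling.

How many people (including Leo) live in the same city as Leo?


Leo lives in Phoenix. Count = 1

1


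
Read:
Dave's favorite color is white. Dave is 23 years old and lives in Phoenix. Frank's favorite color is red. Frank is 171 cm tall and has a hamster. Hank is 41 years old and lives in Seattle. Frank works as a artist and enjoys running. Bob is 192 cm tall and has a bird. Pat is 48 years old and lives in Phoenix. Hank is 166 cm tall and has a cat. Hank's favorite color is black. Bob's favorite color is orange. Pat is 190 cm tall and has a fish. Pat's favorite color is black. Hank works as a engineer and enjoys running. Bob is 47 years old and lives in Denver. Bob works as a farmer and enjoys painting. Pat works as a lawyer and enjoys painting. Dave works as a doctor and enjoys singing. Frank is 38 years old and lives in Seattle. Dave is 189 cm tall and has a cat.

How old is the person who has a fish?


Person with fish is Pat, age 48

48


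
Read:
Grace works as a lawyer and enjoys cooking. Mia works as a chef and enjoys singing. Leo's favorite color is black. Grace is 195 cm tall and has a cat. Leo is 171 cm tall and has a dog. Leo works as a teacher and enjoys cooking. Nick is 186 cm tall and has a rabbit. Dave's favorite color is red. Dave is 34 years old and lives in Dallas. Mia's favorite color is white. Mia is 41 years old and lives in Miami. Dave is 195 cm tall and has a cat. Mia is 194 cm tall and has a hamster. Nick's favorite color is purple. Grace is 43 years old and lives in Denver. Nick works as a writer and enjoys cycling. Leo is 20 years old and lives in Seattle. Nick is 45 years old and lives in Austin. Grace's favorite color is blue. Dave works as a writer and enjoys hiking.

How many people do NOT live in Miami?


Not in Miami: 4

4


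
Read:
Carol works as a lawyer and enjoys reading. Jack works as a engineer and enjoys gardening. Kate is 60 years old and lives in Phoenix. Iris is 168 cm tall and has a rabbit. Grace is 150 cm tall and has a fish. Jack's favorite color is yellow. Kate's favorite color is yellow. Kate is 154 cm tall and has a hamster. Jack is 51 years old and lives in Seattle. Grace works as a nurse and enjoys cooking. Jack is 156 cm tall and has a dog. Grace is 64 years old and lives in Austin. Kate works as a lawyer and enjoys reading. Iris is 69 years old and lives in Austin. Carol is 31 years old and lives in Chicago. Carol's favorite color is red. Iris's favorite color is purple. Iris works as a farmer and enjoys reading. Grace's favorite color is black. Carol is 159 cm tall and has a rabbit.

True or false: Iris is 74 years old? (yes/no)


Iris is actually 69. no

no
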